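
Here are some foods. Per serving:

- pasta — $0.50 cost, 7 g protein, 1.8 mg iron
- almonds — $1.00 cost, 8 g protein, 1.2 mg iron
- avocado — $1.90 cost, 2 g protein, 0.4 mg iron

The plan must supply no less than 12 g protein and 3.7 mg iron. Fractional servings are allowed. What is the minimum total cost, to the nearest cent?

Two binding constraints pin down two serving amounts, so the optimal mix uses at most two foods. The candidates are each food alone (scaled to the tighter of protein/iron) and each pair with both constraints tight.
pasta only: max(12/7, 3.7/1.8) = 2.056 servings → $1.03.
almonds only: max(12/8, 3.7/1.2) = 3.083 servings → $3.08.
avocado only: max(12/2, 3.7/0.4) = 9.25 servings → $17.57.
pasta + almonds with both targets exact would need a negative amount; discard.
pasta + avocado: the both-tight solution has a negative serving — not a feasible corner.
almonds + avocado with both targets exact would need a negative amount; discard.
Cheapest feasible corner: $1.03.

$1.03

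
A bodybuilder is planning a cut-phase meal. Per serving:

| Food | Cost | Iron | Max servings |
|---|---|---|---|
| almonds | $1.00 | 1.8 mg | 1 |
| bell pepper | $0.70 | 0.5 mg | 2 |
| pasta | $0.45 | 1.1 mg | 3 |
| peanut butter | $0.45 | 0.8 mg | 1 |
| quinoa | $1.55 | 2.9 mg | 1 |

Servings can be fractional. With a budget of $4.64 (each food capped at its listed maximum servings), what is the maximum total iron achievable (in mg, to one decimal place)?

9.0 mg

Iron per dollar: pasta 2.444, quinoa 1.871, almonds 1.8, peanut butter 1.778, bell pepper 0.7143.
Take 3 servings of pasta: spends $1.35, +3.3 mg iron (running total 3.3 mg).
Take 1 serving of quinoa: spends $1.55, +2.9 mg iron (running total 6.2 mg).
Take 1 serving of almonds: spends $1.00, +1.8 mg iron (running total 8.0 mg).
Take 1 serving of peanut butter: spends $0.45, +0.8 mg iron (running total 8.8 mg).
Take 0.4143 servings of bell pepper: spends $0.29, +0.2 mg iron (running total 9.0 mg).
Filling greedily by iron-per-dollar is optimal for one linear limit, giving 9.0 mg.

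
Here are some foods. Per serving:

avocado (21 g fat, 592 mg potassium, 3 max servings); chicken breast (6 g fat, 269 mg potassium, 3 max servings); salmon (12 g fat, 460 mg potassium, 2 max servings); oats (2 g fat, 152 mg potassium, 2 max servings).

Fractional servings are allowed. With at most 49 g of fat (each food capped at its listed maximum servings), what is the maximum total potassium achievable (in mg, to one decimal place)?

Potassium per g fat: oats 76, chicken breast 44.83, salmon 38.33, avocado 28.19.
Take 2 servings of oats: uses 4 g fat, +304.0 mg potassium (running total 304.0 mg).
Take 3 servings of chicken breast: uses 18 g fat, +807.0 mg potassium (running total 1111.0 mg).
Take 2 servings of salmon: uses 24 g fat, +920.0 mg potassium (running total 2031.0 mg).
Take 0.1429 servings of avocado: uses 3 g fat, +84.6 mg potassium (running total 2115.6 mg).
Greedy by best ratio exhausts the fat allowance optimally: 2115.6 mg.

2115.6 mg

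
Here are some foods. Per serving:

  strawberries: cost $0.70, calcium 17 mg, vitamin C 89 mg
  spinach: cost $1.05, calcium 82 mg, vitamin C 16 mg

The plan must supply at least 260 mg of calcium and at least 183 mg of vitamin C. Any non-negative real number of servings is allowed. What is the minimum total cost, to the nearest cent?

With two linear requirements the optimum uses one or two foods; enumerate the corners.
strawberries only: max(260/17, 183/89) = 15.29 servings → $10.71.
spinach only: max(260/82, 183/16) = 11.44 servings → $12.01.
strawberries + spinach with both tight: 1.544 servings and 2.851 servings → $4.07.
The minimum over all feasible corners is $4.07.

$4.07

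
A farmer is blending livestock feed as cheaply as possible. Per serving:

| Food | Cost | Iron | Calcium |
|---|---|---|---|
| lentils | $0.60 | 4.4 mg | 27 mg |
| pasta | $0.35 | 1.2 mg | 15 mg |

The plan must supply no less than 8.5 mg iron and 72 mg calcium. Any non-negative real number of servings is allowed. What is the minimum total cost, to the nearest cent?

For a min-cost LP with two ≥-constraints, a basic feasible solution has at most two positive variables.
lentils only: max(8.5/4.4, 72/27) = 2.667 servings → $1.60.
pasta only: max(8.5/1.2, 72/15) = 7.083 servings → $2.48.
lentils + pasta with both tight: 1.223 servings and 2.598 servings → $1.64.
The minimum over all feasible corners is $1.60.

$1.60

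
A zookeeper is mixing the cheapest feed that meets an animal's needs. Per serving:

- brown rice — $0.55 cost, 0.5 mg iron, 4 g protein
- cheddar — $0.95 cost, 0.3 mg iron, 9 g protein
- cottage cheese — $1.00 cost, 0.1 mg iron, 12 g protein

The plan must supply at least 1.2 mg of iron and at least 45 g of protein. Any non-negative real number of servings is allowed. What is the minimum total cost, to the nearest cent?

For a min-cost LP with two ≥-constraints, a basic feasible solution has at most two positive variables.
brown rice only: max(1.2/0.5, 45/4) = 11.25 servings → $6.19.
cheddar only: max(1.2/0.3, 45/9) = 5 servings → $4.75.
cottage cheese only: max(1.2/0.1, 45/12) = 12 servings → $12.00.
brown rice + cheddar with both targets exact would need a negative amount; discard.
brown rice + cottage cheese with both tight: 1.768 servings and 3.161 servings → $4.13.
cheddar + cottage cheese with both tight: 3.667 servings and 1 serving → $4.48.
So the least-cost plan costs $4.13.

$4.13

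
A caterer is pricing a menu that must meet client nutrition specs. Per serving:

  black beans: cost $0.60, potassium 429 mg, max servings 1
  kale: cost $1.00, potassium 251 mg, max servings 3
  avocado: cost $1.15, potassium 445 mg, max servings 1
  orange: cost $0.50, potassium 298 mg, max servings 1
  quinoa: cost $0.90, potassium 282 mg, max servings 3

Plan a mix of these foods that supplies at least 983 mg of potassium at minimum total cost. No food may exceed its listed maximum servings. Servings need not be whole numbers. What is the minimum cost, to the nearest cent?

$1.76

Cost per mg of potassium: black beans $0.0014, orange $0.0017, avocado $0.0026, quinoa $0.0032, kale $0.0040.
Take 1 serving of black beans: +429.0 mg potassium for $0.60 (total $0.60, still need 554.0 mg).
Take 1 serving of orange: +298.0 mg potassium for $0.50 (total $1.10, still need 256.0 mg).
Take 0.5753 servings of avocado: +256.0 mg potassium for $0.66 (total $1.76, still need 0.0 mg).
Filling from the cheapest source first is optimal under one linear minimum: $1.76.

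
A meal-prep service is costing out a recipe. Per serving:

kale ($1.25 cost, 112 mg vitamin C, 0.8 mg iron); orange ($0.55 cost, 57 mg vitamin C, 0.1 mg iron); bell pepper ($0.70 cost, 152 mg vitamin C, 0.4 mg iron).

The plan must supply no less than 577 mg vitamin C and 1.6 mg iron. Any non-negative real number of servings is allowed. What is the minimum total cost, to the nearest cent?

For a min-cost LP with two ≥-constraints, a basic feasible solution has at most two positive variables.
kale only: max(577/112, 1.6/0.8) = 5.152 servings → $6.44.
orange only: max(577/57, 1.6/0.1) = 16 servings → $8.80.
bell pepper only: max(577/152, 1.6/0.4) = 4 servings → $2.80.
kale + orange with both tight: 0.9738 servings and 8.209 servings → $5.73.
kale + bell pepper with both tight: 0.1615 servings and 3.677 servings → $2.78.
orange + bell pepper: intersection lies outside the first quadrant.
The minimum over all feasible corners is $2.78.

$2.78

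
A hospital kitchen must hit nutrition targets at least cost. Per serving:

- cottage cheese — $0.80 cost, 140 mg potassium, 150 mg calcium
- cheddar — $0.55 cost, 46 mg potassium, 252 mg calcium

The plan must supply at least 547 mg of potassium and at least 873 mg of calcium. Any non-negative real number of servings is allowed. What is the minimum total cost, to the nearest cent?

The cheapest plan sits at a corner of the feasible region — with two constraints it uses at most two foods.
cottage cheese only: max(547/140, 873/150) = 5.82 servings → $4.66.
cheddar only: max(547/46, 873/252) = 11.89 servings → $6.54.
cottage cheese + cheddar with both tight: 3.442 servings and 1.415 servings → $3.53.
The minimum over all feasible corners is $3.53.

$3.53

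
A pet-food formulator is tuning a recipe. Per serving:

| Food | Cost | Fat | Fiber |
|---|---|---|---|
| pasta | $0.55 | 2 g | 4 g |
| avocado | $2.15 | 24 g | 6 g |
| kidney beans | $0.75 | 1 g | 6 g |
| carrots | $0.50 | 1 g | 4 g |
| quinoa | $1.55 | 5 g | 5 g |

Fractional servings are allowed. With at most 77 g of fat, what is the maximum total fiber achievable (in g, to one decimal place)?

Fiber per g fat: kidney beans 6, carrots 4, pasta 2, quinoa 1, avocado 0.25.
With no serving limits, spend the whole fat allowance on kidney beans: 77 g / 1 g × 6 g = 462.0 g.

462.0 g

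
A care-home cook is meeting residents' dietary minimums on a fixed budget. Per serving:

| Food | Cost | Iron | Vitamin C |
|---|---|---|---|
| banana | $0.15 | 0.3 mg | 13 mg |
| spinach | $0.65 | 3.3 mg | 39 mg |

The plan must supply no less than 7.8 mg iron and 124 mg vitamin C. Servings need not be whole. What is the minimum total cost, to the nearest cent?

The cheapest plan sits at a corner of the feasible region — with two constraints it uses at most two foods.
banana only: max(7.8/0.3, 124/13) = 26 servings → $3.90.
spinach only: max(7.8/3.3, 124/39) = 3.179 servings → $2.07.
banana + spinach with both tight: 3.365 servings and 2.058 servings → $1.84.
So the least-cost plan costs $1.84.

$1.84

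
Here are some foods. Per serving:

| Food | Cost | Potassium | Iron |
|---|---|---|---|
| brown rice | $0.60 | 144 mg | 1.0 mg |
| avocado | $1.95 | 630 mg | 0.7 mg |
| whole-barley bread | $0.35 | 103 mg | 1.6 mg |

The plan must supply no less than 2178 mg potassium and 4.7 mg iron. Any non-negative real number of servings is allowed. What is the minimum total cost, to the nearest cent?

At the optimum either one food covers both requirements or two foods hit both targets exactly; no other combination can be cheaper.
brown rice only: max(2178/144, 4.7/1.0) = 15.12 servings → $9.07.
avocado only: max(2178/630, 4.7/0.7) = 6.714 servings → $13.09.
whole-barley bread only: max(2178/103, 4.7/1.6) = 21.15 servings → $7.40.
brown rice + avocado with both tight: 2.714 servings and 2.837 servings → $7.16.
brown rice + whole-barley bread with both targets exact would need a negative amount; discard.
avocado + whole-barley bread with both tight: 3.206 servings and 1.535 servings → $6.79.
So the least-cost plan costs $6.79.

$6.79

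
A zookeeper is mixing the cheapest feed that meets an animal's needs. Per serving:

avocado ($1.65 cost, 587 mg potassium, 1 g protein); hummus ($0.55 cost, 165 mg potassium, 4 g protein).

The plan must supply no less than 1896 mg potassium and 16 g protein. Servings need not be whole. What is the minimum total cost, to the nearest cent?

$5.63

This is a tiny linear program; its minimum lies at a vertex of the feasible set. List the vertices and price them.
avocado only: max(1896/587, 16/1) = 16 servings → $26.40.
hummus only: max(1896/165, 16/4) = 11.49 servings → $6.32.
avocado + hummus with both tight: 2.265 servings and 3.434 servings → $5.63.
So the least-cost plan costs $5.63.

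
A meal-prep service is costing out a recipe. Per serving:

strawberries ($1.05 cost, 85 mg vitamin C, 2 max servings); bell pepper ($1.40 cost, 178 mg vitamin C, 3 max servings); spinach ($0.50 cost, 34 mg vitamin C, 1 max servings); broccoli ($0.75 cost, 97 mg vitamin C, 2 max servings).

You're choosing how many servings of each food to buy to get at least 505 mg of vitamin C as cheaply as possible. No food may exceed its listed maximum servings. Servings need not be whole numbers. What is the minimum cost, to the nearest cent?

Cost per mg of vitamin C: broccoli $0.0077, bell pepper $0.0079, strawberries $0.0124, spinach $0.0147.
Take 2 servings of broccoli: +194.0 mg vitamin C for $1.50 (total $1.50, still need 311.0 mg).
Take 1.747 servings of bell pepper: +311.0 mg vitamin C for $2.45 (total $3.95, still need 0.0 mg).
Filling from the cheapest source first is optimal under one linear minimum: $3.95.

$3.95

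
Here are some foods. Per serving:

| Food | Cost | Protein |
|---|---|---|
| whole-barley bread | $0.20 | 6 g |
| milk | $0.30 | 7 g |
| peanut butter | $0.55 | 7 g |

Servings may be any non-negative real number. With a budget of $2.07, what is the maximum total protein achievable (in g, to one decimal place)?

62.1 g

Protein per dollar: whole-barley bread 30, milk 23.33, peanut butter 12.73.
With no serving limits, spend the whole cost allowance on whole-barley bread: $2.07 / $0.20 × 6 g = 62.1 g.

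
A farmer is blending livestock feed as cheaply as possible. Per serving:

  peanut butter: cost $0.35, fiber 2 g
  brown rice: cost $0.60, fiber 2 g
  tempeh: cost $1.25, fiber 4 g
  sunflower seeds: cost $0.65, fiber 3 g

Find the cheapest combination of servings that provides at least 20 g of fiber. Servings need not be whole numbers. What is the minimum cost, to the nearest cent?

$3.50

Cost per g of fiber: peanut butter $0.1750, sunflower seeds $0.2167, brown rice $0.3000, tempeh $0.3125.
With no serving limits, use only peanut butter: 20 g / 2 g = 10 servings × $0.35 = $3.50.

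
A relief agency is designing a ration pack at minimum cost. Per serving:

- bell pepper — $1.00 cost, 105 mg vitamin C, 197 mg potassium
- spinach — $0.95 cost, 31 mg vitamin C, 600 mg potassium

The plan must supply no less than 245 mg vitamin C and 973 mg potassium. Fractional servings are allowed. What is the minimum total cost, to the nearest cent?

The cheapest plan sits at a corner of the feasible region — with two constraints it uses at most two foods.
bell pepper only: max(245/105, 973/197) = 4.939 servings → $4.94.
spinach only: max(245/31, 973/600) = 7.903 servings → $7.51.
bell pepper + spinach with both tight: 2.054 servings and 0.9474 servings → $2.95.
So the least-cost plan costs $2.95.

$2.95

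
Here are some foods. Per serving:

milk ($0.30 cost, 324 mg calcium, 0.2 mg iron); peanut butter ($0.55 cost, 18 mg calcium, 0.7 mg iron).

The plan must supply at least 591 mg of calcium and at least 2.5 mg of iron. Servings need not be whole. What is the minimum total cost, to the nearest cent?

$2.20

The cheapest plan sits at a corner of the feasible region — with two constraints it uses at most two foods.
milk only: max(591/324, 2.5/0.2) = 12.5 servings → $3.75.
peanut butter only: max(591/18, 2.5/0.7) = 32.83 servings → $18.06.
milk + peanut butter with both tight: 1.652 servings and 3.099 servings → $2.20.
The minimum over all feasible corners is $2.20.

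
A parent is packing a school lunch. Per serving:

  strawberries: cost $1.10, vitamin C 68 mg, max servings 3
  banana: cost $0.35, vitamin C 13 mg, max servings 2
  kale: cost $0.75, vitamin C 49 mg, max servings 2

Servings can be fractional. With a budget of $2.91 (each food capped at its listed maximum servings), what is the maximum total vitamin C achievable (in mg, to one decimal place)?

Vitamin C per dollar: kale 65.33, strawberries 61.82, banana 37.14.
Take 2 servings of kale: spends $1.50, +98.0 mg vitamin C (running total 98.0 mg).
Take 1.282 servings of strawberries: spends $1.41, +87.2 mg vitamin C (running total 185.2 mg).
Filling greedily by vitamin C-per-dollar is optimal for one linear limit, giving 185.2 mg.

185.2 mg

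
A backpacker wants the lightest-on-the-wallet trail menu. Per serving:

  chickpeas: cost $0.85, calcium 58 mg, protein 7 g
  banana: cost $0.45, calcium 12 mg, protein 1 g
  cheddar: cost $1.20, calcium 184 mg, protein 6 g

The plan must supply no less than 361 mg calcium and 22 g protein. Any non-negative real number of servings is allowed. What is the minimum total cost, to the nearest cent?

$3.30

Check every corner: each single food scaled to meet both minima, and each pair solved so both constraints bind.
chickpeas only: max(361/58, 22/7) = 6.224 servings → $5.29.
banana only: max(361/12, 22/1) = 30.08 servings → $13.54.
cheddar only: max(361/184, 22/6) = 3.667 servings → $4.40.
chickpeas + banana: the both-tight solution has a negative serving — not a feasible corner.
chickpeas + cheddar with both tight: 2.002 servings and 1.331 servings → $3.30.
banana + cheddar with both tight: 16.8 servings and 0.8661 servings → $8.60.
The minimum over all feasible corners is $3.30.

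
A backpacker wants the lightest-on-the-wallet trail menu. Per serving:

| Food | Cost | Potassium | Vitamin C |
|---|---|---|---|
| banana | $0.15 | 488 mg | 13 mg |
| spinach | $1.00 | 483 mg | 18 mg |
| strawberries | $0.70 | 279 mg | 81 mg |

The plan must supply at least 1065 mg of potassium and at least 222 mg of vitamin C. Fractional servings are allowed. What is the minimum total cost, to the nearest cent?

At the optimum either one food covers both requirements or two foods hit both targets exactly; no other combination can be cheaper.
banana only: max(1065/488, 222/13) = 17.08 servings → $2.56.
spinach only: max(1065/483, 222/18) = 12.33 servings → $12.33.
strawberries only: max(1065/279, 222/81) = 3.817 servings → $2.67.
banana + spinach: intersection lies outside the first quadrant.
banana + strawberries with both tight: 0.6776 servings and 2.632 servings → $1.94.
spinach + strawberries with both tight: 0.7134 servings and 2.582 servings → $2.52.
Cheapest feasible corner: $1.94.

$1.94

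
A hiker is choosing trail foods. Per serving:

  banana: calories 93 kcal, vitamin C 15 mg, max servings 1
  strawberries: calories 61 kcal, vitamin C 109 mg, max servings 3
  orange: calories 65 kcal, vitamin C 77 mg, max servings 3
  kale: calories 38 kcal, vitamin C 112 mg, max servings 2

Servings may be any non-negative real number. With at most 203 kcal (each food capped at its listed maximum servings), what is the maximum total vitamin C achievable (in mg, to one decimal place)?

Vitamin C per kcal: kale 2.947, strawberries 1.787, orange 1.185, banana 0.1613.
Take 2 servings of kale: uses 76 kcal, +224.0 mg vitamin C (running total 224.0 mg).
Take 2.082 servings of strawberries: uses 127 kcal, +226.9 mg vitamin C (running total 450.9 mg).
Filling greedily by vitamin C-per-kcal is optimal for one linear limit, giving 450.9 mg.

450.9 mg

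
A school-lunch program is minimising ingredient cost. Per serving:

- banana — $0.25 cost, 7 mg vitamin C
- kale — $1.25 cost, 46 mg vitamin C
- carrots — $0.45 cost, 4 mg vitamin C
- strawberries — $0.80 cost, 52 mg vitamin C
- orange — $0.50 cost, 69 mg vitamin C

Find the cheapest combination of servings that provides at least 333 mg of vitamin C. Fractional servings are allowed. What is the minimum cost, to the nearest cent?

Cost per mg of vitamin C: orange $0.0072, strawberries $0.0154, kale $0.0272, banana $0.0357, carrots $0.1125.
With no serving limits, use only orange: 333 mg / 69 mg = 4.826 servings × $0.50 = $2.41.

$2.41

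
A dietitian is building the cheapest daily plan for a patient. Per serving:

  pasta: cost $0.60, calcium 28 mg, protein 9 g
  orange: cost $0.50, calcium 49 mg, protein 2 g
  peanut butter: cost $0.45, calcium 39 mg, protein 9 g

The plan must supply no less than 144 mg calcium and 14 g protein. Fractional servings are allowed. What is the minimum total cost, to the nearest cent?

Check every corner: each single food scaled to meet both minima, and each pair solved so both constraints bind.
pasta only: max(144/28, 14/9) = 5.143 servings → $3.09.
orange only: max(144/49, 14/2) = 7 servings → $3.50.
peanut butter only: max(144/39, 14/9) = 3.692 servings → $1.66.
pasta + orange with both tight: 1.034 servings and 2.348 servings → $1.79.
pasta + peanut butter with both targets exact would need a negative amount; discard.
orange + peanut butter with both tight: 2.066 servings and 1.096 servings → $1.53.
The minimum over all feasible corners is $1.53.

$1.53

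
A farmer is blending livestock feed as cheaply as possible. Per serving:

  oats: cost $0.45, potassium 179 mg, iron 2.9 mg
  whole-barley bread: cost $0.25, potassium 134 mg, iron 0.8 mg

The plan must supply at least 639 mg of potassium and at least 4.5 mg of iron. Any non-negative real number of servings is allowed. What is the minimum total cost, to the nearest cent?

$1.24

A basic optimal solution has at most two foods positive. Try each food alone and each pair with both targets met exactly.
oats only: max(639/179, 4.5/2.9) = 3.57 servings → $1.61.
whole-barley bread only: max(639/134, 4.5/0.8) = 5.625 servings → $1.41.
oats + whole-barley bread with both tight: 0.3741 servings and 4.269 servings → $1.24.
Cheapest feasible corner: $1.24.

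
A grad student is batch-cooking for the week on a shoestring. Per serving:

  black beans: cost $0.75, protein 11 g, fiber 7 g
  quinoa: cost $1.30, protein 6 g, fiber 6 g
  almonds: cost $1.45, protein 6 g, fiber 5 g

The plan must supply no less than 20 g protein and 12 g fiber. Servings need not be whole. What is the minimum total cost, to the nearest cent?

This is a tiny linear program; its minimum lies at a vertex of the feasible set. List the vertices and price them.
black beans only: max(20/11, 12/7) = 1.818 servings → $1.36.
quinoa only: max(20/6, 12/6) = 3.333 servings → $4.33.
almonds only: max(20/6, 12/5) = 3.333 servings → $4.83.
black beans + quinoa with both targets exact would need a negative amount; discard.
black beans + almonds with both targets exact would need a negative amount; discard.
quinoa + almonds: the both-tight solution has a negative serving — not a feasible corner.
So the least-cost plan costs $1.36.

$1.36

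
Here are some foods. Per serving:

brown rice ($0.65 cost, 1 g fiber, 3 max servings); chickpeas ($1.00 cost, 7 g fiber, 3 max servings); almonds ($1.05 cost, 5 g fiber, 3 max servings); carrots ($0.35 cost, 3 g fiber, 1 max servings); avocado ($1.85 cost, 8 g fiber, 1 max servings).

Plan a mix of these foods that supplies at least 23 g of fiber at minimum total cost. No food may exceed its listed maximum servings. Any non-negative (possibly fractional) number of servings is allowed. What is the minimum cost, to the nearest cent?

Cost per g of fiber: carrots $0.1167, chickpeas $0.1429, almonds $0.2100, avocado $0.2313, brown rice $0.6500.
Take 1 serving of carrots: +3.0 g fiber for $0.35 (total $0.35, still need 20.0 g).
Take 2.857 servings of chickpeas: +20.0 g fiber for $2.86 (total $3.21, still need 0.0 g).
Greedy by cheapest-per-g is optimal for a single linear constraint, so the minimum cost is $3.21.

$3.21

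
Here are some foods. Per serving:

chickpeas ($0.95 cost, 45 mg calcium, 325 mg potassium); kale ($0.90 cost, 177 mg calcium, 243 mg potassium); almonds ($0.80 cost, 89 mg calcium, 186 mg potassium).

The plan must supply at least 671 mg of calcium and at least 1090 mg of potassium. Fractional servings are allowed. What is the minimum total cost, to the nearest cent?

An LP optimum is at a vertex; with two nutrient constraints at most two foods are used. Check each candidate.
chickpeas only: max(671/45, 1090/325) = 14.91 servings → $14.17.
kale only: max(671/177, 1090/243) = 4.486 servings → $4.04.
almonds only: max(671/89, 1090/186) = 7.539 servings → $6.03.
chickpeas + kale with both tight: 0.6413 servings and 3.628 servings → $3.87.
chickpeas + almonds: intersection lies outside the first quadrant.
kale + almonds with both tight: 2.461 servings and 2.645 servings → $4.33.
Cheapest feasible corner: $3.87.

$3.87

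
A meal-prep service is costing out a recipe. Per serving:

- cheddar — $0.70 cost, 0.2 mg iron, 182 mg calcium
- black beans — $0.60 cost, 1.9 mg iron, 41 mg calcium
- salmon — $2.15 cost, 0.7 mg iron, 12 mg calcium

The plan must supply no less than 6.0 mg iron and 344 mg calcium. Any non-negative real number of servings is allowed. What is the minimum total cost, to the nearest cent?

$2.66

This is a tiny linear program; its minimum lies at a vertex of the feasible set. List the vertices and price them.
cheddar only: max(6.0/0.2, 344/182) = 30 servings → $21.00.
black beans only: max(6.0/1.9, 344/41) = 8.39 servings → $5.03.
salmon only: max(6.0/0.7, 344/12) = 28.67 servings → $61.63.
cheddar + black beans with both tight: 1.207 servings and 3.031 servings → $2.66.
cheddar + salmon with both tight: 1.35 servings and 8.186 servings → $18.54.
black beans + salmon: the both-tight solution has a negative serving — not a feasible corner.
So the least-cost plan costs $2.66.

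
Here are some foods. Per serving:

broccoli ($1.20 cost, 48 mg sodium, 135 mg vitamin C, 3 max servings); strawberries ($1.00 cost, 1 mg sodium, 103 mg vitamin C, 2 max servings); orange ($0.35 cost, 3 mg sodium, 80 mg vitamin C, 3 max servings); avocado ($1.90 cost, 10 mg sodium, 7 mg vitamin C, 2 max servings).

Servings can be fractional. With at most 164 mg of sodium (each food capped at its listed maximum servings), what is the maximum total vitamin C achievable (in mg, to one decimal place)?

857.3 mg

Vitamin C per mg sodium: strawberries 103, orange 26.67, broccoli 2.812, avocado 0.7.
Take 2 servings of strawberries: uses 2 mg sodium, +206.0 mg vitamin C (running total 206.0 mg).
Take 3 servings of orange: uses 9 mg sodium, +240.0 mg vitamin C (running total 446.0 mg).
Take 3 servings of broccoli: uses 144 mg sodium, +405.0 mg vitamin C (running total 851.0 mg).
Take 0.9 servings of avocado: uses 9 mg sodium, +6.3 mg vitamin C (running total 857.3 mg).
Filling greedily by vitamin C-per-mg sodium is optimal for one linear limit, giving 857.3 mg.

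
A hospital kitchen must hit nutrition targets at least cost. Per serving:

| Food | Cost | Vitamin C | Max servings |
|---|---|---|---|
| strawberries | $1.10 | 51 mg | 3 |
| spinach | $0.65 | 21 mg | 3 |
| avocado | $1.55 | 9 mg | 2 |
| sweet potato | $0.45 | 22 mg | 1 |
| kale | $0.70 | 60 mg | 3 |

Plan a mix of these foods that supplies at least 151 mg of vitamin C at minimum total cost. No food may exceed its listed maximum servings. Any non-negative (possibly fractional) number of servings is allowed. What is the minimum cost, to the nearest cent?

Cost per mg of vitamin C: kale $0.0117, sweet potato $0.0205, strawberries $0.0216, spinach $0.0310, avocado $0.1722.
Take 2.517 servings of kale: +151.0 mg vitamin C for $1.76 (total $1.76, still need 0.0 mg).
Filling from the cheapest source first is optimal under one linear minimum: $1.76.

$1.76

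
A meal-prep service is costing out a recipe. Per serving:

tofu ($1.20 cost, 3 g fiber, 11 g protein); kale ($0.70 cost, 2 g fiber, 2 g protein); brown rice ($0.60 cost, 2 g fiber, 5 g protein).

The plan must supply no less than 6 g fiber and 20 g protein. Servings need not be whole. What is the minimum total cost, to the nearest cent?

At the optimum either one food covers both requirements or two foods hit both targets exactly; no other combination can be cheaper.
tofu only: max(6/3, 20/11) = 2 servings → $2.40.
kale only: max(6/2, 20/2) = 10 servings → $7.00.
brown rice only: max(6/2, 20/5) = 4 servings → $2.40.
tofu + kale with both tight: 1.75 servings and 0.375 servings → $2.36.
tofu + brown rice with both tight: 1.429 servings and 0.8571 servings → $2.23.
kale + brown rice with both targets exact would need a negative amount; discard.
So the least-cost plan costs $2.23.

$2.23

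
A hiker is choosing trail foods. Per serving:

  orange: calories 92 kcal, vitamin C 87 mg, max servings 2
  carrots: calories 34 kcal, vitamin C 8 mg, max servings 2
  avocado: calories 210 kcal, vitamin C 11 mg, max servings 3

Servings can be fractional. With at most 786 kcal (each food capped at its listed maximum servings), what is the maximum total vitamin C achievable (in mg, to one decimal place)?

218.0 mg

Vitamin C per kcal: orange 0.9457, carrots 0.2353, avocado 0.05238.
Take 2 servings of orange: uses 184 kcal, +174.0 mg vitamin C (running total 174.0 mg).
Take 2 servings of carrots: uses 68 kcal, +16.0 mg vitamin C (running total 190.0 mg).
Take 2.543 servings of avocado: uses 534 kcal, +28.0 mg vitamin C (running total 218.0 mg).
Filling greedily by vitamin C-per-kcal is optimal for one linear limit, giving 218.0 mg.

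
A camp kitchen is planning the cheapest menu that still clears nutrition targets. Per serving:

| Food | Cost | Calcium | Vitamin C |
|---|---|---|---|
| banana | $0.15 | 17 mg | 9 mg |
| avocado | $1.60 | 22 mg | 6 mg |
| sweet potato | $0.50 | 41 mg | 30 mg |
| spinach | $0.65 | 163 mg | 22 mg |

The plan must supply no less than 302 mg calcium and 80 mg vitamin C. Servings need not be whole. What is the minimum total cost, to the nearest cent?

Two binding constraints pin down two serving amounts, so the optimal mix uses at most two foods. The candidates are each food alone (scaled to the tighter of calcium/vitamin C) and each pair with both constraints tight.
banana only: max(302/17, 80/9) = 17.76 servings → $2.66.
avocado only: max(302/22, 80/6) = 13.73 servings → $21.96.
sweet potato only: max(302/41, 80/30) = 7.366 servings → $3.68.
spinach only: max(302/163, 80/22) = 3.636 servings → $2.36.
banana + avocado: the both-tight solution has a negative serving — not a feasible corner.
banana + sweet potato with both targets exact would need a negative amount; discard.
banana + spinach with both tight: 5.852 servings and 1.242 servings → $1.69.
avocado + sweet potato: the both-tight solution has a negative serving — not a feasible corner.
avocado + spinach with both tight: 12.95 servings and 0.1053 servings → $20.78.
sweet potato + spinach with both tight: 1.604 servings and 1.449 servings → $1.74.
Cheapest feasible corner: $1.69.

$1.69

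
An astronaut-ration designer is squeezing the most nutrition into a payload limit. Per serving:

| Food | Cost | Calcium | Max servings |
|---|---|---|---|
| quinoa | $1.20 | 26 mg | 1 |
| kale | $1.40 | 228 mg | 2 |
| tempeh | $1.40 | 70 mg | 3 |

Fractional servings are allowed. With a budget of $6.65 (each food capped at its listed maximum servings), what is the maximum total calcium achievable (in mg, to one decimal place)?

648.5 mg

Calcium per dollar: kale 162.9, tempeh 50, quinoa 21.67.
Take 2 servings of kale: spends $2.80, +456.0 mg calcium (running total 456.0 mg).
Take 2.75 servings of tempeh: spends $3.85, +192.5 mg calcium (running total 648.5 mg).
Greedy by best ratio exhausts the cost allowance optimally: 648.5 mg.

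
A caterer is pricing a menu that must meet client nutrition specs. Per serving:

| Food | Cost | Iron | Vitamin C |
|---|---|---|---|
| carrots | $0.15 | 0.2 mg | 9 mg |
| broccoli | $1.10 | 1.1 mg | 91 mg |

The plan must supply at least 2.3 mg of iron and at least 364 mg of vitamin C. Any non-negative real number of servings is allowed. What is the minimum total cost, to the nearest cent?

$4.40

With two linear requirements the optimum uses one or two foods; enumerate the corners.
carrots only: max(2.3/0.2, 364/9) = 40.44 servings → $6.07.
broccoli only: max(2.3/1.1, 364/91) = 4 servings → $4.40.
carrots + broccoli: intersection lies outside the first quadrant.
Cheapest feasible corner: $4.40.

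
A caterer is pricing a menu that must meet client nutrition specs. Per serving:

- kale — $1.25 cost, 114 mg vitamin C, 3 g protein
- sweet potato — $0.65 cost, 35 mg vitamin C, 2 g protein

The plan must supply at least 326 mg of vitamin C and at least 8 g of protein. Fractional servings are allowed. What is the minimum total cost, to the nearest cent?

$3.57

A basic optimal solution has at most two foods positive. Try each food alone and each pair with both targets met exactly.
kale only: max(326/114, 8/3) = 2.86 servings → $3.57.
sweet potato only: max(326/35, 8/2) = 9.314 servings → $6.05.
kale + sweet potato: the both-tight solution has a negative serving — not a feasible corner.
Cheapest feasible corner: $3.57.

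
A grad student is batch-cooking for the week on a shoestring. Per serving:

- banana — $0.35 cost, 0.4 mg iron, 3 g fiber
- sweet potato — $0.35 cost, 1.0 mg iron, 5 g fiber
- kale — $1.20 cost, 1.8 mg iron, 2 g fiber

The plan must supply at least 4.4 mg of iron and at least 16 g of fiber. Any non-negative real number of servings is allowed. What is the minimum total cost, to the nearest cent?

At the optimum either one food covers both requirements or two foods hit both targets exactly; no other combination can be cheaper.
banana only: max(4.4/0.4, 16/3) = 11 servings → $3.85.
sweet potato only: max(4.4/1.0, 16/5) = 4.4 servings → $1.54.
kale only: max(4.4/1.8, 16/2) = 8 servings → $9.60.
banana + sweet potato: the both-tight solution has a negative serving — not a feasible corner.
banana + kale with both tight: 4.348 servings and 1.478 servings → $3.30.
sweet potato + kale with both tight: 2.857 servings and 0.8571 servings → $2.03.
So the least-cost plan costs $1.54.

$1.54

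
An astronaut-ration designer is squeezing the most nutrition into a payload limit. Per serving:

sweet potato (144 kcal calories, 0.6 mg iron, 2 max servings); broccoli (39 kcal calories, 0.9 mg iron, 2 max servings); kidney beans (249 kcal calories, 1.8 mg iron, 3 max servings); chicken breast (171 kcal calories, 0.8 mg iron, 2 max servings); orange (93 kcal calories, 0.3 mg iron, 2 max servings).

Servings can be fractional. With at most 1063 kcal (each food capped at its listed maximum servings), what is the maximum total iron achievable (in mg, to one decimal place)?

Iron per kcal: broccoli 0.02308, kidney beans 0.007229, chicken breast 0.004678, sweet potato 0.004167, orange 0.003226.
Take 2 servings of broccoli: uses 78 kcal, +1.8 mg iron (running total 1.8 mg).
Take 3 servings of kidney beans: uses 747 kcal, +5.4 mg iron (running total 7.2 mg).
Take 1.392 servings of chicken breast: uses 238 kcal, +1.1 mg iron (running total 8.3 mg).
Greedy by best ratio exhausts the calories allowance optimally: 8.3 mg.

8.3 mg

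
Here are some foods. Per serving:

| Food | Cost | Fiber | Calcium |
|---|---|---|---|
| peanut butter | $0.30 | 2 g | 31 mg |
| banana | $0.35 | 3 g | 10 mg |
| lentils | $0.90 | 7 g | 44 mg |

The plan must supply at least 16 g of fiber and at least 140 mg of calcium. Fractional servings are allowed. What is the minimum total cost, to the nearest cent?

Two binding constraints pin down two serving amounts, so the optimal mix uses at most two foods. The candidates are each food alone (scaled to the tighter of fiber/calcium) and each pair with both constraints tight.
peanut butter only: max(16/2, 140/31) = 8 servings → $2.40.
banana only: max(16/3, 140/10) = 14 servings → $4.90.
lentils only: max(16/7, 140/44) = 3.182 servings → $2.86.
peanut butter + banana with both tight: 3.562 servings and 2.959 servings → $2.10.
peanut butter + lentils with both tight: 2.14 servings and 1.674 servings → $2.15.
banana + lentils: intersection lies outside the first quadrant.
So the least-cost plan costs $2.10.

$2.10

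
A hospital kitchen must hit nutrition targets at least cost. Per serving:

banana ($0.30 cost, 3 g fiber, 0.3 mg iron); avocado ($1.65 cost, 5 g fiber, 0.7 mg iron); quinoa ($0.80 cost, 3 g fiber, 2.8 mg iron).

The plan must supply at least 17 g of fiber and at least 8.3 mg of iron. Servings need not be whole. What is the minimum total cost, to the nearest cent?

The cheapest plan sits at a corner of the feasible region — with two constraints it uses at most two foods.
banana only: max(17/3, 8.3/0.3) = 27.67 servings → $8.30.
avocado only: max(17/5, 8.3/0.7) = 11.86 servings → $19.56.
quinoa only: max(17/3, 8.3/2.8) = 5.667 servings → $4.53.
banana + avocado with both targets exact would need a negative amount; discard.
banana + quinoa with both tight: 3.027 servings and 2.64 servings → $3.02.
avocado + quinoa with both tight: 1.908 servings and 2.487 servings → $5.14.
Cheapest feasible corner: $3.02.

$3.02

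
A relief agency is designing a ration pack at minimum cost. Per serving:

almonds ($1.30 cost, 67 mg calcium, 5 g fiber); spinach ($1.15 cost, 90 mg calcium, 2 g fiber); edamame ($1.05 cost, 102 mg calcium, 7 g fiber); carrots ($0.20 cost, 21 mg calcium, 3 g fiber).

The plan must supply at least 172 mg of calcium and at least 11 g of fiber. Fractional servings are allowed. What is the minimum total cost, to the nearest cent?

$1.64

The cheapest plan sits at a corner of the feasible region — with two constraints it uses at most two foods.
almonds only: max(172/67, 11/5) = 2.567 servings → $3.34.
spinach only: max(172/90, 11/2) = 5.5 servings → $6.33.
edamame only: max(172/102, 11/7) = 1.686 servings → $1.77.
carrots only: max(172/21, 11/3) = 8.19 servings → $1.64.
almonds + spinach with both tight: 2.044 servings and 0.3892 servings → $3.11.
almonds + edamame: intersection lies outside the first quadrant.
almonds + carrots: intersection lies outside the first quadrant.
spinach + edamame with both tight: 0.1925 servings and 1.516 servings → $1.81.
spinach + carrots with both tight: 1.25 servings and 2.833 servings → $2.00.
edamame + carrots: the both-tight solution has a negative serving — not a feasible corner.
Cheapest feasible corner: $1.64.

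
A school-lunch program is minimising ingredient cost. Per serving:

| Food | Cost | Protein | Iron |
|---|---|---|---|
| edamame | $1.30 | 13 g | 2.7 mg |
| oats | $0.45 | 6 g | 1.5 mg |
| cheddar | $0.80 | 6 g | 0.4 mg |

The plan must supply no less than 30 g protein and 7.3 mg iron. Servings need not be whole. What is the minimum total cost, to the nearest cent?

Minimising a linear cost over {protein ≥ 30, iron ≥ 7.3, servings ≥ 0} — the optimum is at a vertex, using one or two foods.
edamame only: max(30/13, 7.3/2.7) = 2.704 servings → $3.51.
oats only: max(30/6, 7.3/1.5) = 5 servings → $2.25.
cheddar only: max(30/6, 7.3/0.4) = 18.25 servings → $14.60.
edamame + oats with both tight: 0.3636 servings and 4.212 servings → $2.37.
edamame + cheddar: intersection lies outside the first quadrant.
oats + cheddar with both tight: 4.818 servings and 0.1818 servings → $2.31.
The minimum over all feasible corners is $2.25.

$2.25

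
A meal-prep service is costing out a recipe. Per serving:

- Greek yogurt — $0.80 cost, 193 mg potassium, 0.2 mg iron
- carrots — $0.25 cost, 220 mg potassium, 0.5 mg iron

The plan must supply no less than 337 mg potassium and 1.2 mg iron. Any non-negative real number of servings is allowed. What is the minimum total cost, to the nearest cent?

Check every corner: each single food scaled to meet both minima, and each pair solved so both constraints bind.
Greek yogurt only: max(337/193, 1.2/0.2) = 6 servings → $4.80.
carrots only: max(337/220, 1.2/0.5) = 2.4 servings → $0.60.
Greek yogurt + carrots: intersection lies outside the first quadrant.
So the least-cost plan costs $0.60.

$0.60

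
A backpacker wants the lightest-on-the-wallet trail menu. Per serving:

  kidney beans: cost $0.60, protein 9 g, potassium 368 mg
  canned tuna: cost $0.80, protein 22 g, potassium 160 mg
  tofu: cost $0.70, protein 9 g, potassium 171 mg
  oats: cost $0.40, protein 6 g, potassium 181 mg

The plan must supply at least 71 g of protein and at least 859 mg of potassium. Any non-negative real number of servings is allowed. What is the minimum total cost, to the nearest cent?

A basic optimal solution has at most two foods positive. Try each food alone and each pair with both targets met exactly.
kidney beans only: max(71/9, 859/368) = 7.889 servings → $4.73.
canned tuna only: max(71/22, 859/160) = 5.369 servings → $4.29.
tofu only: max(71/9, 859/171) = 7.889 servings → $5.52.
oats only: max(71/6, 859/181) = 11.83 servings → $4.73.
kidney beans + canned tuna with both tight: 1.133 servings and 2.764 servings → $2.89.
kidney beans + tofu: intersection lies outside the first quadrant.
kidney beans + oats with both targets exact would need a negative amount; discard.
canned tuna + tofu with both tight: 1.899 servings and 3.246 servings → $3.79.
canned tuna + oats with both tight: 2.547 servings and 2.494 servings → $3.04.
tofu + oats with both targets exact would need a negative amount; discard.
The minimum over all feasible corners is $2.89.

$2.89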